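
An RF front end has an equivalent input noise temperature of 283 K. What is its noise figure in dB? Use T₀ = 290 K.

2.96 dB

F = 1 + T_e/T₀ = 1 + 283/290 = 1.97586
NF = 10 log₁₀(1.97586) = 2.96 dB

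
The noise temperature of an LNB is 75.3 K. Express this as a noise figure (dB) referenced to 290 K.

F = 1 + T_e/T₀ = 1 + 75.3/290 = 1.25966
NF = 10 log₁₀(1.25966) = 1.00 dB

1.00 dB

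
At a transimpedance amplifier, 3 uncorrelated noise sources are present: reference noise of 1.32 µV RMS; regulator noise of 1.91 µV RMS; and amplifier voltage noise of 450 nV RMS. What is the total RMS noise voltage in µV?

Uncorrelated sources add in power (mean-square): V_tot = √(ΣV_i²)
V_tot = √[(1.32×10⁻⁶)² + (1.91×10⁻⁶)² + (4.50×10⁻⁷)²] = 2.36×10⁻⁶ V = 2.36 µV

2.36 µV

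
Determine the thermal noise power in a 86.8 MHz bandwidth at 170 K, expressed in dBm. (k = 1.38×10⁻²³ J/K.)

P_n = kTB = 1.38×10⁻²³ × 170 × 8.68×10⁷ = 2.04×10⁻¹³ W
In dBm: 10 log₁₀(2.04×10⁻¹³ / 10⁻³) = −96.9 dBm

−96.9 dBm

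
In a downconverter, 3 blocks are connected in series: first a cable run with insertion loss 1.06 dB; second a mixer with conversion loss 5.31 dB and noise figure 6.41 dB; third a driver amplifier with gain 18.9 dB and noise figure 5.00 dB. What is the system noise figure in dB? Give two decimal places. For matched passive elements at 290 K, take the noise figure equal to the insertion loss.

Convert to linear (a loss of L dB is a gain of −L dB): F_i = 10^(NF_i/10), G_i = 10^(G_i,dB/10)
  Stage 1: F_1 = 10^(1.06/10) = 1.276, G_1 = 10^(−1.06/10) = 0.7834
  Stage 2: F_2 = 10^(6.41/10) = 4.375, G_2 = 10^(−5.31/10) = 0.2944
  Stage 3: F_3 = 10^(5.00/10) = 3.162, G_3 = 10^(18.9/10) = 77.62
Friis cascade:
  F = 1.276 + (4.375 − 1)/0.7834 + (3.162 − 1)/0.2307 = 14.96
NF = 10 log₁₀(14.96) = 11.75 dB

11.75 dB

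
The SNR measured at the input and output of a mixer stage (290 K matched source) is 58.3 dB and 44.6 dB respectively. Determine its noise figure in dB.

13.7 dB

NF (dB) = SNR_in(dB) − SNR_out(dB) when the source is at T₀
NF = 58.3 − 44.6 = 13.7 dB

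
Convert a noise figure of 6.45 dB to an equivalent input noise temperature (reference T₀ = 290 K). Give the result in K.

991 K

F = 10^(6.45/10) = 4.4157
T_e = (F − 1)·T₀ = (4.4157 − 1) × 290 = 991 K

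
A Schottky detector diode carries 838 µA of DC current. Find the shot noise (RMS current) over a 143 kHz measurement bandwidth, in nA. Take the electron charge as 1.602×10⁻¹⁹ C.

6.20 nA

I_n = √(2qI·B)
2qI·B = 2 × 1.602×10⁻¹⁹ × 8.38×10⁻⁴ × 1.43×10⁵ = 3.84×10⁻¹⁷ A²
I_n = √(3.84×10⁻¹⁷) = 6.20×10⁻⁹ A = 6.20 nA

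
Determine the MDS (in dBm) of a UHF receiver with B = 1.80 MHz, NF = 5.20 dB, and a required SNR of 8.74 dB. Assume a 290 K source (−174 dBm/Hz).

−97.5 dBm

Sensitivity = −174 + 10 log₁₀(B) + NF + SNR_min
= −174 + 62.55 + 5.20 + 8.74
= −97.51 dBm → −97.5 dBm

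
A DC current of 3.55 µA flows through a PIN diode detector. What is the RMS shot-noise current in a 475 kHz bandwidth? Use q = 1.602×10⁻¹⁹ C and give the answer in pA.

735 pA

I_n = √(2qI·B)
2qI·B = 2 × 1.602×10⁻¹⁹ × 3.55×10⁻⁶ × 4.75×10⁵ = 5.40×10⁻¹⁹ A²
I_n = √(5.40×10⁻¹⁹) = 7.35×10⁻¹⁰ A = 735 pA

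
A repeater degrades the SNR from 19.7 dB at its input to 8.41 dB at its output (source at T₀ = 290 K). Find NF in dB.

NF (dB) = SNR_in(dB) − SNR_out(dB) when the source is at T₀
NF = 19.7 − 8.41 = 11.29 dB

11.29 dB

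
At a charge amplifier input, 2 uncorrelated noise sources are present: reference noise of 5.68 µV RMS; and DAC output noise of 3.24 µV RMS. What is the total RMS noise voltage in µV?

Uncorrelated sources add in power (mean-square): V_tot = √(ΣV_i²)
V_tot = √[(5.68×10⁻⁶)² + (3.24×10⁻⁶)²] = 6.54×10⁻⁶ V = 6.54 µV

6.54 µV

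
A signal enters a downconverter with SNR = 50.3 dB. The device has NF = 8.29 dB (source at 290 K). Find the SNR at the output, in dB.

42.01 dB

By definition F = SNR_in/SNR_out, so in dB: SNR_out = SNR_in − NF
SNR_out = 50.3 − 8.29 = 42.01 dB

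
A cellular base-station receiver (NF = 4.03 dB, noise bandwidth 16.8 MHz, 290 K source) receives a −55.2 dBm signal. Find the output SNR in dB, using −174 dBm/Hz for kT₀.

42.5 dB

Noise floor: N = −174 + 10 log₁₀(B) + NF
10 log₁₀(1.68×10⁷) = 72.25 dB
N = −174 + 72.25 + 4.03 = −97.72 dBm
SNR = P_sig − N = −55.2 − (−97.72) = 42.52 dB → 42.5 dB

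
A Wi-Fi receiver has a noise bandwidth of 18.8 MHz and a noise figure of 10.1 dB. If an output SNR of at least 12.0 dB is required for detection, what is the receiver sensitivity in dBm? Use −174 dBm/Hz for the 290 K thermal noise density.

−79.2 dBm

Sensitivity = −174 + 10 log₁₀(B) + NF + SNR_min
= −174 + 72.74 + 10.1 + 12.0
= −79.16 dBm → −79.2 dBm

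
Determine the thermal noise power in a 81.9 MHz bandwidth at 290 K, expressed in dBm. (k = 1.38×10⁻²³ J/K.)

−94.8 dBm

P_n = kTB = 1.38×10⁻²³ × 290 × 8.19×10⁷ = 3.28×10⁻¹³ W
In dBm: 10 log₁₀(3.28×10⁻¹³ / 10⁻³) = −94.8 dBm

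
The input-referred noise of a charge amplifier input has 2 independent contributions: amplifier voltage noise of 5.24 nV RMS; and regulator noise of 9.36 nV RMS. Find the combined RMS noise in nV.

10.7 nV

Uncorrelated sources add in power (mean-square): V_tot = √(ΣV_i²)
V_tot = √[(5.24×10⁻⁹)² + (9.36×10⁻⁹)²] = 1.07×10⁻⁸ V = 10.7 nV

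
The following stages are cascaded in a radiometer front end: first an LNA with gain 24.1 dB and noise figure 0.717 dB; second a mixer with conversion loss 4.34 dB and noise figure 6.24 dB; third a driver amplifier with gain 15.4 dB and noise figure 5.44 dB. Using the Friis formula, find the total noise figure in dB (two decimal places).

Convert to linear (a loss of L dB is a gain of −L dB): F_i = 10^(NF_i/10), G_i = 10^(G_i,dB/10)
  Stage 1: F_1 = 10^(0.717/10) = 1.180, G_1 = 10^(24.1/10) = 257.0
  Stage 2: F_2 = 10^(6.24/10) = 4.207, G_2 = 10^(−4.34/10) = 0.3681
  Stage 3: F_3 = 10^(5.44/10) = 3.499, G_3 = 10^(15.4/10) = 34.67
Friis cascade:
  F = 1.180 + (4.207 − 1)/257.0 + (3.499 − 1)/94.62 = 1.218
NF = 10 log₁₀(1.218) = 0.86 dB

0.86 dB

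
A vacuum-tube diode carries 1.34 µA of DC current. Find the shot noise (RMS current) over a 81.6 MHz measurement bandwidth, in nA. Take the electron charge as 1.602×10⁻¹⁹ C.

I_n = √(2qI·B)
2qI·B = 2 × 1.602×10⁻¹⁹ × 1.34×10⁻⁶ × 8.16×10⁷ = 3.50×10⁻¹⁷ A²
I_n = √(3.50×10⁻¹⁷) = 5.92×10⁻⁹ A = 5.92 nA

5.92 nA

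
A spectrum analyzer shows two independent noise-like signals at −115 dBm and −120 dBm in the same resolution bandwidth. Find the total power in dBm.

−113.8 dBm

Convert to linear, add, convert back:
P₁ = 3.16×10⁻¹⁵ W, P₂ = 1.00×10⁻¹⁵ W
P_tot = 4.16×10⁻¹⁵ W → 10 log₁₀(P_tot / 10⁻³) = −113.8 dBm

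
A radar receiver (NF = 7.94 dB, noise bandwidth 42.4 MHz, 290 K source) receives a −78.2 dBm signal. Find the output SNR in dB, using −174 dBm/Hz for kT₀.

11.6 dB

Noise floor: N = −174 + 10 log₁₀(B) + NF
10 log₁₀(4.24×10⁷) = 76.27 dB
N = −174 + 76.27 + 7.94 = −89.79 dBm
SNR = P_sig − N = −78.2 − (−89.79) = 11.59 dB → 11.6 dB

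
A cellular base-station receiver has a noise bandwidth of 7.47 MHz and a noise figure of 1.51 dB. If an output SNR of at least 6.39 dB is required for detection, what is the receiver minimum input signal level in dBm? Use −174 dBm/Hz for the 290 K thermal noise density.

Sensitivity = −174 + 10 log₁₀(B) + NF + SNR_min
= −174 + 68.73 + 1.51 + 6.39
= −97.37 dBm → −97.4 dBm

−97.4 dBm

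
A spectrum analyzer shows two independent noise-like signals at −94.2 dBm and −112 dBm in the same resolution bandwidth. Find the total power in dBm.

−94.1 dBm

Convert to linear, add, convert back:
P₁ = 3.80×10⁻¹³ W, P₂ = 6.31×10⁻¹⁵ W
P_tot = 3.86×10⁻¹³ W → 10 log₁₀(P_tot / 10⁻³) = −94.1 dBm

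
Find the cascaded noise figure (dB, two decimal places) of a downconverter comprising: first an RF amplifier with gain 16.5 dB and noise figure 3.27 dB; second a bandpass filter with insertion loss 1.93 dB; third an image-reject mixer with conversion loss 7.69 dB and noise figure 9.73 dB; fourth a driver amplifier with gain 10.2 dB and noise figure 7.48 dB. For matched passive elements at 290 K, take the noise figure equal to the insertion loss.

5.28 dB

Convert to linear (a loss of L dB is a gain of −L dB): F_i = 10^(NF_i/10), G_i = 10^(G_i,dB/10)
  Stage 1: F_1 = 10^(3.27/10) = 2.123, G_1 = 10^(16.5/10) = 44.67
  Stage 2: F_2 = 10^(1.93/10) = 1.560, G_2 = 10^(−1.93/10) = 0.6412
  Stage 3: F_3 = 10^(9.73/10) = 9.397, G_3 = 10^(−7.69/10) = 0.1702
  Stage 4: F_4 = 10^(7.48/10) = 5.598, G_4 = 10^(10.2/10) = 10.47
Friis cascade:
  F = 2.123 + (1.560 − 1)/44.67 + (9.397 − 1)/28.64 + (5.598 − 1)/4.875 = 3.372
NF = 10 log₁₀(3.372) = 5.28 dB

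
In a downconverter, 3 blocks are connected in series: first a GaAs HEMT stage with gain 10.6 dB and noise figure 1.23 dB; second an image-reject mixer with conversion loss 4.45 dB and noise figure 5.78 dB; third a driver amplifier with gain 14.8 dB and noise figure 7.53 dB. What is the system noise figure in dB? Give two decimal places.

Convert to linear (a loss of L dB is a gain of −L dB): F_i = 10^(NF_i/10), G_i = 10^(G_i,dB/10)
  Stage 1: F_1 = 10^(1.23/10) = 1.327, G_1 = 10^(10.6/10) = 11.48
  Stage 2: F_2 = 10^(5.78/10) = 3.784, G_2 = 10^(−4.45/10) = 0.3589
  Stage 3: F_3 = 10^(7.53/10) = 5.662, G_3 = 10^(14.8/10) = 30.20
Friis cascade:
  F = 1.327 + (3.784 − 1)/11.48 + (5.662 − 1)/4.121 = 2.701
NF = 10 log₁₀(2.701) = 4.32 dB

4.32 dB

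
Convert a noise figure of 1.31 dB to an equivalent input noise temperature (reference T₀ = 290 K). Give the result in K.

102 K

F = 10^(1.31/10) = 1.35207
T_e = (F − 1)·T₀ = (1.35207 − 1) × 290 = 102 K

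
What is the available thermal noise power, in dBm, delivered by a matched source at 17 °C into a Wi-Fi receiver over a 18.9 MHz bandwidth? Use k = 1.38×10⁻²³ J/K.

T = 17 °C + 273.15 = 290.15 K
P_n = kTB = 1.38×10⁻²³ × 290.15 × 1.89×10⁷ = 7.57×10⁻¹⁴ W
In dBm: 10 log₁₀(7.57×10⁻¹⁴ / 10⁻³) = −101.2 dBm

−101.2 dBm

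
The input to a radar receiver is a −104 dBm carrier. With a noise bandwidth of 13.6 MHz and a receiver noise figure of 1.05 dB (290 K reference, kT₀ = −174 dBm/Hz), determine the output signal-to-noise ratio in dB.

−2.4 dB

Noise floor: N = −174 + 10 log₁₀(B) + NF
10 log₁₀(1.36×10⁷) = 71.34 dB
N = −174 + 71.34 + 1.05 = −101.61 dBm
SNR = P_sig − N = −104 − (−101.61) = −2.39 dB → −2.4 dB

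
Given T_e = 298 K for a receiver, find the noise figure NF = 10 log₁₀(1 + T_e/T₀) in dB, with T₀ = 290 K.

F = 1 + T_e/T₀ = 1 + 298/290 = 2.02759
NF = 10 log₁₀(2.02759) = 3.07 dB

3.07 dB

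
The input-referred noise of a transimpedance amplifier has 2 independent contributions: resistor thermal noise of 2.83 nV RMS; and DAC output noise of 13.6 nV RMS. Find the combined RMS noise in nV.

Uncorrelated sources add in power (mean-square): V_tot = √(ΣV_i²)
V_tot = √[(2.83×10⁻⁹)² + (1.36×10⁻⁸)²] = 1.39×10⁻⁸ V = 13.9 nV

13.9 nV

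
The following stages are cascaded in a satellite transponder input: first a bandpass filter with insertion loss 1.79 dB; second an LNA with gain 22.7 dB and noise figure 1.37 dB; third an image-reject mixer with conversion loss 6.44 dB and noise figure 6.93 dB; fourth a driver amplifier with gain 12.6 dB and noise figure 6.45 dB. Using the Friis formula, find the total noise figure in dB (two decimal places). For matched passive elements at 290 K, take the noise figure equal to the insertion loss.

3.47 dB

Convert to linear (a loss of L dB is a gain of −L dB): F_i = 10^(NF_i/10), G_i = 10^(G_i,dB/10)
  Stage 1: F_1 = 10^(1.79/10) = 1.510, G_1 = 10^(−1.79/10) = 0.6622
  Stage 2: F_2 = 10^(1.37/10) = 1.371, G_2 = 10^(22.7/10) = 186.2
  Stage 3: F_3 = 10^(6.93/10) = 4.932, G_3 = 10^(−6.44/10) = 0.2270
  Stage 4: F_4 = 10^(6.45/10) = 4.416, G_4 = 10^(12.6/10) = 18.20
Friis cascade:
  F = 1.510 + (1.371 − 1)/0.6622 + (4.932 − 1)/123.3 + (4.416 − 1)/27.99 = 2.224
NF = 10 log₁₀(2.224) = 3.47 dB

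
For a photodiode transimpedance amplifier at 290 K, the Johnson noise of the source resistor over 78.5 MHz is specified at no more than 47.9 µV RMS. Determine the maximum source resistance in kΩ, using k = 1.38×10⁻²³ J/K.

1.83 kΩ

Johnson–Nyquist: V_n = √(4kTRB) ⇒ R = V_n² / (4kTB)
4kTB = 4 × 1.38×10⁻²³ × 290 × 7.85×10⁷ = 1.26×10⁻¹²
R = (4.79×10⁻⁵)² / 1.26×10⁻¹² = 1.83×10³ Ω = 1.83 kΩ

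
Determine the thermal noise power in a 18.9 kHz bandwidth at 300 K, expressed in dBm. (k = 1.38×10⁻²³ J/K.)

P_n = kTB = 1.38×10⁻²³ × 300 × 1.89×10⁴ = 7.82×10⁻¹⁷ W
In dBm: 10 log₁₀(7.82×10⁻¹⁷ / 10⁻³) = −131.1 dBm

−131.1 dBm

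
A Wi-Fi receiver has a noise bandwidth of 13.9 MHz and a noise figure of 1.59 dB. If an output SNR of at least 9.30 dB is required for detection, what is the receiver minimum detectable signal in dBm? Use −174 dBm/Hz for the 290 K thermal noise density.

−91.7 dBm

Sensitivity = −174 + 10 log₁₀(B) + NF + SNR_min
= −174 + 71.43 + 1.59 + 9.30
= −91.68 dBm → −91.7 dBm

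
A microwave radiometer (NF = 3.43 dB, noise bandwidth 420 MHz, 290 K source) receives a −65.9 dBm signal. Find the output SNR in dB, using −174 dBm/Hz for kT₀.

18.4 dB

Noise floor: N = −174 + 10 log₁₀(B) + NF
10 log₁₀(4.20×10⁸) = 86.23 dB
N = −174 + 86.23 + 3.43 = −84.34 dBm
SNR = P_sig − N = −65.9 − (−84.34) = 18.44 dB → 18.4 dB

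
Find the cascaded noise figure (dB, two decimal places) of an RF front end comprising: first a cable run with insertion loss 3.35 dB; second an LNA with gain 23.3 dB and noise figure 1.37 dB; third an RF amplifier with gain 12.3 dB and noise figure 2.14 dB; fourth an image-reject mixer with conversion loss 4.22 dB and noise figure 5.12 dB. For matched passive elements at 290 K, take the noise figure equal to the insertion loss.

Convert to linear (a loss of L dB is a gain of −L dB): F_i = 10^(NF_i/10), G_i = 10^(G_i,dB/10)
  Stage 1: F_1 = 10^(3.35/10) = 2.163, G_1 = 10^(−3.35/10) = 0.4624
  Stage 2: F_2 = 10^(1.37/10) = 1.371, G_2 = 10^(23.3/10) = 213.8
  Stage 3: F_3 = 10^(2.14/10) = 1.637, G_3 = 10^(12.3/10) = 16.98
  Stage 4: F_4 = 10^(5.12/10) = 3.251, G_4 = 10^(−4.22/10) = 0.3784
Friis cascade:
  F = 2.163 + (1.371 − 1)/0.4624 + (1.637 − 1)/98.86 + (3.251 − 1)/1679 = 2.973
NF = 10 log₁₀(2.973) = 4.73 dB

4.73 dB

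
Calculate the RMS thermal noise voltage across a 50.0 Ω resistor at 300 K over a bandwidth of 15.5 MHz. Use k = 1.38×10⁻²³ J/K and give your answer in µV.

V_n = √(4kTRB)
4kTRB = 4 × 1.38×10⁻²³ × 300 × 5.00×10¹ × 1.55×10⁷ = 1.28×10⁻¹¹ V²
V_n = √(1.28×10⁻¹¹) = 3.58×10⁻⁶ V = 3.58 µV

3.58 µV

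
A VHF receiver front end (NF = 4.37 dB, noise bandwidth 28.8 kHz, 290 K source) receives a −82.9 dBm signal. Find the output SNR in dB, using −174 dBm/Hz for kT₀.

Noise floor: N = −174 + 10 log₁₀(B) + NF
10 log₁₀(2.88×10⁴) = 44.59 dB
N = −174 + 44.59 + 4.37 = −125.04 dBm
SNR = P_sig − N = −82.9 − (−125.04) = 42.14 dB → 42.1 dB

42.1 dB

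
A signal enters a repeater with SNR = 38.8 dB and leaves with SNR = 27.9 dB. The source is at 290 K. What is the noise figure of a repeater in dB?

10.9 dB

NF (dB) = SNR_in(dB) − SNR_out(dB) when the source is at T₀
NF = 38.8 − 27.9 = 10.9 dB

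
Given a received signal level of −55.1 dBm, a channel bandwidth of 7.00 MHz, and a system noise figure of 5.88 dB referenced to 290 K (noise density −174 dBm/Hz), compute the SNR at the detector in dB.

44.6 dB

Noise floor: N = −174 + 10 log₁₀(B) + NF
10 log₁₀(7.00×10⁶) = 68.45 dB
N = −174 + 68.45 + 5.88 = −99.67 dBm
SNR = P_sig − N = −55.1 − (−99.67) = 44.57 dB → 44.6 dB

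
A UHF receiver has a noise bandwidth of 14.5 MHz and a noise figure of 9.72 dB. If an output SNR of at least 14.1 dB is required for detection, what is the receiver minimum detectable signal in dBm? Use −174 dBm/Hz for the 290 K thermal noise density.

Sensitivity = −174 + 10 log₁₀(B) + NF + SNR_min
= −174 + 71.61 + 9.72 + 14.1
= −78.57 dBm → −78.6 dBm

−78.6 dBm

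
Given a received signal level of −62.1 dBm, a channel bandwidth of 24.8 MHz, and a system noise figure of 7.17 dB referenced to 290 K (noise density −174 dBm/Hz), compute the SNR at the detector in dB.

Noise floor: N = −174 + 10 log₁₀(B) + NF
10 log₁₀(2.48×10⁷) = 73.94 dB
N = −174 + 73.94 + 7.17 = −92.89 dBm
SNR = P_sig − N = −62.1 − (−92.89) = 30.79 dB → 30.8 dB

30.8 dB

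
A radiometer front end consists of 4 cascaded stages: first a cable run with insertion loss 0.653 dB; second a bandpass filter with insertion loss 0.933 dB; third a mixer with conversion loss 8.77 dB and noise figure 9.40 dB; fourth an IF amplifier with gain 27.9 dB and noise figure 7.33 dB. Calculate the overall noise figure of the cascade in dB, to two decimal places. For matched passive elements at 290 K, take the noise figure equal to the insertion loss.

Convert to linear (a loss of L dB is a gain of −L dB): F_i = 10^(NF_i/10), G_i = 10^(G_i,dB/10)
  Stage 1: F_1 = 10^(0.653/10) = 1.162, G_1 = 10^(−0.653/10) = 0.8604
  Stage 2: F_2 = 10^(0.933/10) = 1.240, G_2 = 10^(−0.933/10) = 0.8067
  Stage 3: F_3 = 10^(9.40/10) = 8.710, G_3 = 10^(−8.77/10) = 0.1327
  Stage 4: F_4 = 10^(7.33/10) = 5.408, G_4 = 10^(27.9/10) = 616.6
Friis cascade:
  F = 1.162 + (1.240 − 1)/0.8604 + (8.710 − 1)/0.6941 + (5.408 − 1)/0.09213 = 60.39
NF = 10 log₁₀(60.39) = 17.81 dB

17.81 dB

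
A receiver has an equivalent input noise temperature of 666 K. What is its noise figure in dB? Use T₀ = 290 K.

5.18 dB

F = 1 + T_e/T₀ = 1 + 666/290 = 3.29655
NF = 10 log₁₀(3.29655) = 5.18 dB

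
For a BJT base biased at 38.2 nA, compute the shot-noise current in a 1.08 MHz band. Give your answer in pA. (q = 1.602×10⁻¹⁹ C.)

I_n = √(2qI·B)
2qI·B = 2 × 1.602×10⁻¹⁹ × 3.82×10⁻⁸ × 1.08×10⁶ = 1.32×10⁻²⁰ A²
I_n = √(1.32×10⁻²⁰) = 1.15×10⁻¹⁰ A = 115 pA

115 pA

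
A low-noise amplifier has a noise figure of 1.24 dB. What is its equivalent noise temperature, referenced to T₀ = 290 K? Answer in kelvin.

95.8 K

F = 10^(1.24/10) = 1.33045
T_e = (F − 1)·T₀ = (1.33045 − 1) × 290 = 95.8 K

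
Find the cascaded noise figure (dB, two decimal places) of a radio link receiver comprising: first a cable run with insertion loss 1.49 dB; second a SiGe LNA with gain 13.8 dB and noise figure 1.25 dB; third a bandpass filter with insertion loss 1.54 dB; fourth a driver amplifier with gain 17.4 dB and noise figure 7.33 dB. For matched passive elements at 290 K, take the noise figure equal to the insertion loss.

Convert to linear (a loss of L dB is a gain of −L dB): F_i = 10^(NF_i/10), G_i = 10^(G_i,dB/10)
  Stage 1: F_1 = 10^(1.49/10) = 1.409, G_1 = 10^(−1.49/10) = 0.7096
  Stage 2: F_2 = 10^(1.25/10) = 1.334, G_2 = 10^(13.8/10) = 23.99
  Stage 3: F_3 = 10^(1.54/10) = 1.426, G_3 = 10^(−1.54/10) = 0.7015
  Stage 4: F_4 = 10^(7.33/10) = 5.408, G_4 = 10^(17.4/10) = 54.95
Friis cascade:
  F = 1.409 + (1.334 − 1)/0.7096 + (1.426 − 1)/17.02 + (5.408 − 1)/11.94 = 2.273
NF = 10 log₁₀(2.273) = 3.57 dB

3.57 dB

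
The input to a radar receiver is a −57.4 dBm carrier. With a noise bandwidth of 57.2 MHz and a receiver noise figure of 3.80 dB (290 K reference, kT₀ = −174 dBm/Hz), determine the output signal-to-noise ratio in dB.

Noise floor: N = −174 + 10 log₁₀(B) + NF
10 log₁₀(5.72×10⁷) = 77.57 dB
N = −174 + 77.57 + 3.80 = −92.63 dBm
SNR = P_sig − N = −57.4 − (−92.63) = 35.23 dB → 35.2 dB

35.2 dB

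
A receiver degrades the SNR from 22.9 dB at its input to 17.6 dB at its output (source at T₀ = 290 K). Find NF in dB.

5.3 dB

NF (dB) = SNR_in(dB) − SNR_out(dB) when the source is at T₀
NF = 22.9 − 17.6 = 5.3 dB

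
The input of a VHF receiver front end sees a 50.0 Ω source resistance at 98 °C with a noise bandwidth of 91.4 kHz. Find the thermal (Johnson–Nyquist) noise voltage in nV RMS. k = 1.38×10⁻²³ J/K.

306 nV

T = 98 °C + 273.15 = 371.15 K
V_n = √(4kTRB)
4kTRB = 4 × 1.38×10⁻²³ × 371.15 × 5.00×10¹ × 9.14×10⁴ = 9.36×10⁻¹⁴ V²
V_n = √(9.36×10⁻¹⁴) = 3.06×10⁻⁷ V = 306 nV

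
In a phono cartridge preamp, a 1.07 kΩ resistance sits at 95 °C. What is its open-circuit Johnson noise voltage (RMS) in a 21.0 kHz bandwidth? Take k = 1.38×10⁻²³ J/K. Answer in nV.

676 nV

T = 95 °C + 273.15 = 368.15 K
V_n = √(4kTRB)
4kTRB = 4 × 1.38×10⁻²³ × 368.15 × 1.07×10³ × 2.10×10⁴ = 4.57×10⁻¹³ V²
V_n = √(4.57×10⁻¹³) = 6.76×10⁻⁷ V = 676 nV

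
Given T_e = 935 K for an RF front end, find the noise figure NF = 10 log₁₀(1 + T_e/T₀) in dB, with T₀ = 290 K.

F = 1 + T_e/T₀ = 1 + 935/290 = 4.22414
NF = 10 log₁₀(4.22414) = 6.26 dB

6.26 dB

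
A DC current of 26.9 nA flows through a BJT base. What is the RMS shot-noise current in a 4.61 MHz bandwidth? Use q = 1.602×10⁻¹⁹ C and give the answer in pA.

I_n = √(2qI·B)
2qI·B = 2 × 1.602×10⁻¹⁹ × 2.69×10⁻⁸ × 4.61×10⁶ = 3.97×10⁻²⁰ A²
I_n = √(3.97×10⁻²⁰) = 1.99×10⁻¹⁰ A = 199 pA

199 pA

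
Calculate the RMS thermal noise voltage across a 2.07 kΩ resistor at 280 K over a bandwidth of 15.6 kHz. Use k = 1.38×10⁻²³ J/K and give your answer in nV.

V_n = √(4kTRB)
4kTRB = 4 × 1.38×10⁻²³ × 280 × 2.07×10³ × 1.56×10⁴ = 4.99×10⁻¹³ V²
V_n = √(4.99×10⁻¹³) = 7.06×10⁻⁷ V = 706 nV

706 nV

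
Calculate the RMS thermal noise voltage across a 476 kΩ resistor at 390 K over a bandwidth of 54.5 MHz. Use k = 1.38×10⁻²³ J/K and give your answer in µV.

747 µV

V_n = √(4kTRB)
4kTRB = 4 × 1.38×10⁻²³ × 390 × 4.76×10⁵ × 5.45×10⁷ = 5.58×10⁻⁷ V²
V_n = √(5.58×10⁻⁷) = 7.47×10⁻⁴ V = 747 µV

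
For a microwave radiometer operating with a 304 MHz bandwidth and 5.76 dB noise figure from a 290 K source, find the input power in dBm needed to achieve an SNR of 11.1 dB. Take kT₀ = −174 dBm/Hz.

Sensitivity = −174 + 10 log₁₀(B) + NF + SNR_min
= −174 + 84.83 + 5.76 + 11.1
= −72.31 dBm → −72.3 dBm

−72.3 dBm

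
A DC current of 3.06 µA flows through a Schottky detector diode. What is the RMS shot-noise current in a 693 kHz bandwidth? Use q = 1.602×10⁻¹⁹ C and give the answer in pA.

I_n = √(2qI·B)
2qI·B = 2 × 1.602×10⁻¹⁹ × 3.06×10⁻⁶ × 6.93×10⁵ = 6.79×10⁻¹⁹ A²
I_n = √(6.79×10⁻¹⁹) = 8.24×10⁻¹⁰ A = 824 pA

824 pA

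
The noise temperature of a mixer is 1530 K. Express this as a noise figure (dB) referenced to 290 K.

F = 1 + T_e/T₀ = 1 + 1530/290 = 6.27586
NF = 10 log₁₀(6.27586) = 7.98 dB

7.98 dB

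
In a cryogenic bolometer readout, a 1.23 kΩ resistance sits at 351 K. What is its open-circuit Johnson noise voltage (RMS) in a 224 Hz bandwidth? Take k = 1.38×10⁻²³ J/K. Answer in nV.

V_n = √(4kTRB)
4kTRB = 4 × 1.38×10⁻²³ × 351 × 1.23×10³ × 2.24×10² = 5.34×10⁻¹⁵ V²
V_n = √(5.34×10⁻¹⁵) = 7.31×10⁻⁸ V = 73.1 nV

73.1 nV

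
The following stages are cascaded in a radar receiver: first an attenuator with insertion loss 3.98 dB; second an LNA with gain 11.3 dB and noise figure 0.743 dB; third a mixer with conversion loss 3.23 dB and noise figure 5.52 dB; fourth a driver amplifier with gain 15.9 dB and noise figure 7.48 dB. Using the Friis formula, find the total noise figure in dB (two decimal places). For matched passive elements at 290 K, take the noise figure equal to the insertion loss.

7.19 dB

Convert to linear (a loss of L dB is a gain of −L dB): F_i = 10^(NF_i/10), G_i = 10^(G_i,dB/10)
  Stage 1: F_1 = 10^(3.98/10) = 2.500, G_1 = 10^(−3.98/10) = 0.3999
  Stage 2: F_2 = 10^(0.743/10) = 1.187, G_2 = 10^(11.3/10) = 13.49
  Stage 3: F_3 = 10^(5.52/10) = 3.565, G_3 = 10^(−3.23/10) = 0.4753
  Stage 4: F_4 = 10^(7.48/10) = 5.598, G_4 = 10^(15.9/10) = 38.90
Friis cascade:
  F = 2.500 + (1.187 − 1)/0.3999 + (3.565 − 1)/5.395 + (5.598 − 1)/2.564 = 5.235
NF = 10 log₁₀(5.235) = 7.19 dB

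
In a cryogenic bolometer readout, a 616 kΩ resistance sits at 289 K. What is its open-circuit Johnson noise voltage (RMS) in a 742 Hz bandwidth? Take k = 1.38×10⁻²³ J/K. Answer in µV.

2.70 µV

V_n = √(4kTRB)
4kTRB = 4 × 1.38×10⁻²³ × 289 × 6.16×10⁵ × 7.42×10² = 7.29×10⁻¹² V²
V_n = √(7.29×10⁻¹²) = 2.70×10⁻⁶ V = 2.70 µV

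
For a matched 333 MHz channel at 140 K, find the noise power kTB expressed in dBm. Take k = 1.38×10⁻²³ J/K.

P_n = kTB = 1.38×10⁻²³ × 140 × 3.33×10⁸ = 6.43×10⁻¹³ W
In dBm: 10 log₁₀(6.43×10⁻¹³ / 10⁻³) = −91.9 dBm

−91.9 dBm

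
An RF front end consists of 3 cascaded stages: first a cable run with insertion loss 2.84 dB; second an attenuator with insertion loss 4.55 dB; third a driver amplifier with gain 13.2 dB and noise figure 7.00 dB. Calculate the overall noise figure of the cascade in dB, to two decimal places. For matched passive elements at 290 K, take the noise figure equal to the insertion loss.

14.39 dB

Convert to linear (a loss of L dB is a gain of −L dB): F_i = 10^(NF_i/10), G_i = 10^(G_i,dB/10)
  Stage 1: F_1 = 10^(2.84/10) = 1.923, G_1 = 10^(−2.84/10) = 0.5200
  Stage 2: F_2 = 10^(4.55/10) = 2.851, G_2 = 10^(−4.55/10) = 0.3508
  Stage 3: F_3 = 10^(7.00/10) = 5.012, G_3 = 10^(13.2/10) = 20.89
Friis cascade:
  F = 1.923 + (2.851 − 1)/0.5200 + (5.012 − 1)/0.1824 = 27.48
NF = 10 log₁₀(27.48) = 14.39 dB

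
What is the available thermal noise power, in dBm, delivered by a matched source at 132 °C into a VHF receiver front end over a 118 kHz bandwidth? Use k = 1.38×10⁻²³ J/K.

−121.8 dBm

T = 132 °C + 273.15 = 405.15 K
P_n = kTB = 1.38×10⁻²³ × 405.15 × 1.18×10⁵ = 6.60×10⁻¹⁶ W
In dBm: 10 log₁₀(6.60×10⁻¹⁶ / 10⁻³) = −121.8 dBm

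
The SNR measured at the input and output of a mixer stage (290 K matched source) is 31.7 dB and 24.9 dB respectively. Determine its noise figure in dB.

6.8 dB

NF (dB) = SNR_in(dB) − SNR_out(dB) when the source is at T₀
NF = 31.7 − 24.9 = 6.8 dB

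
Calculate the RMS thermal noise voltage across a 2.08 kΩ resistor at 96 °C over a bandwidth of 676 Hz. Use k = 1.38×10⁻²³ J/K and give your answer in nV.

T = 96 °C + 273.15 = 369.15 K
V_n = √(4kTRB)
4kTRB = 4 × 1.38×10⁻²³ × 369.15 × 2.08×10³ × 6.76×10² = 2.87×10⁻¹⁴ V²
V_n = √(2.87×10⁻¹⁴) = 1.69×10⁻⁷ V = 169 nV

169 nV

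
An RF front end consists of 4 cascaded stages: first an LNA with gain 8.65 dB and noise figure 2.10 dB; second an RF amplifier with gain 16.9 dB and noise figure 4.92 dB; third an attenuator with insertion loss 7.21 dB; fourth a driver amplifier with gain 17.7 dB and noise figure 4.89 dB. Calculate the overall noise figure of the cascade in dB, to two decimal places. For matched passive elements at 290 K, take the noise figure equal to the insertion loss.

2.90 dB

Convert to linear (a loss of L dB is a gain of −L dB): F_i = 10^(NF_i/10), G_i = 10^(G_i,dB/10)
  Stage 1: F_1 = 10^(2.10/10) = 1.622, G_1 = 10^(8.65/10) = 7.328
  Stage 2: F_2 = 10^(4.92/10) = 3.105, G_2 = 10^(16.9/10) = 48.98
  Stage 3: F_3 = 10^(7.21/10) = 5.260, G_3 = 10^(−7.21/10) = 0.1901
  Stage 4: F_4 = 10^(4.89/10) = 3.083, G_4 = 10^(17.7/10) = 58.88
Friis cascade:
  F = 1.622 + (3.105 − 1)/7.328 + (5.260 − 1)/358.9 + (3.083 − 1)/68.23 = 1.951
NF = 10 log₁₀(1.951) = 2.90 dB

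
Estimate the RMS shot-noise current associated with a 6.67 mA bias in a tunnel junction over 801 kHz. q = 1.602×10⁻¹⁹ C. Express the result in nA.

I_n = √(2qI·B)
2qI·B = 2 × 1.602×10⁻¹⁹ × 6.67×10⁻³ × 8.01×10⁵ = 1.71×10⁻¹⁵ A²
I_n = √(1.71×10⁻¹⁵) = 4.14×10⁻⁸ A = 41.4 nA

41.4 nA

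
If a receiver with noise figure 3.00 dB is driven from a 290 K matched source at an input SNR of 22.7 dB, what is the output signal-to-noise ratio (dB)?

19.70 dB

By definition F = SNR_in/SNR_out, so in dB: SNR_out = SNR_in − NF
SNR_out = 22.7 − 3.00 = 19.70 dB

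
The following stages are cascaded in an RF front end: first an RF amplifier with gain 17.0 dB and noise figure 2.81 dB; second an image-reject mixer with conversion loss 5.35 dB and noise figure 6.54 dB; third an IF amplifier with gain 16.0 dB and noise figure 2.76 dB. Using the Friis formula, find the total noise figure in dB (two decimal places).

3.10 dB

Convert to linear (a loss of L dB is a gain of −L dB): F_i = 10^(NF_i/10), G_i = 10^(G_i,dB/10)
  Stage 1: F_1 = 10^(2.81/10) = 1.910, G_1 = 10^(17.0/10) = 50.12
  Stage 2: F_2 = 10^(6.54/10) = 4.508, G_2 = 10^(−5.35/10) = 0.2917
  Stage 3: F_3 = 10^(2.76/10) = 1.888, G_3 = 10^(16.0/10) = 39.81
Friis cascade:
  F = 1.910 + (4.508 − 1)/50.12 + (1.888 − 1)/14.62 = 2.041
NF = 10 log₁₀(2.041) = 3.10 dB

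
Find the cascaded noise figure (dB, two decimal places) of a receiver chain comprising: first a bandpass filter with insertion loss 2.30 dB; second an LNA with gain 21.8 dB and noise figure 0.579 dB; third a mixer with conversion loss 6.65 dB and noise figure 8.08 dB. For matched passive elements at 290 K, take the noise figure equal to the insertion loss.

Convert to linear (a loss of L dB is a gain of −L dB): F_i = 10^(NF_i/10), G_i = 10^(G_i,dB/10)
  Stage 1: F_1 = 10^(2.30/10) = 1.698, G_1 = 10^(−2.30/10) = 0.5888
  Stage 2: F_2 = 10^(0.579/10) = 1.143, G_2 = 10^(21.8/10) = 151.4
  Stage 3: F_3 = 10^(8.08/10) = 6.427, G_3 = 10^(−6.65/10) = 0.2163
Friis cascade:
  F = 1.698 + (1.143 − 1)/0.5888 + (6.427 − 1)/89.13 = 2.001
NF = 10 log₁₀(2.001) = 3.01 dB

3.01 dB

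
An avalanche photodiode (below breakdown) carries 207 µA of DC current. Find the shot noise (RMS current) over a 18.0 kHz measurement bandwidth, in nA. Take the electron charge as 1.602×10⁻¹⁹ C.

1.09 nA

I_n = √(2qI·B)
2qI·B = 2 × 1.602×10⁻¹⁹ × 2.07×10⁻⁴ × 1.80×10⁴ = 1.19×10⁻¹⁸ A²
I_n = √(1.19×10⁻¹⁸) = 1.09×10⁻⁹ A = 1.09 nA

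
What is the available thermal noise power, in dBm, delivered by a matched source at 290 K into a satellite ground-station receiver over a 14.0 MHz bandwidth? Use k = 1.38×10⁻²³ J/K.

P_n = kTB = 1.38×10⁻²³ × 290 × 1.40×10⁷ = 5.60×10⁻¹⁴ W
In dBm: 10 log₁₀(5.60×10⁻¹⁴ / 10⁻³) = −102.5 dBm

−102.5 dBm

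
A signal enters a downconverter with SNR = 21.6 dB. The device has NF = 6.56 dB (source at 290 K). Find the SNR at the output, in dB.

By definition F = SNR_in/SNR_out, so in dB: SNR_out = SNR_in − NF
SNR_out = 21.6 − 6.56 = 15.04 dB

15.04 dB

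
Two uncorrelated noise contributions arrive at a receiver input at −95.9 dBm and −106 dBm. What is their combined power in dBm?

−95.5 dBm

Convert to linear, add, convert back:
P₁ = 2.57×10⁻¹³ W, P₂ = 2.51×10⁻¹⁴ W
P_tot = 2.82×10⁻¹³ W → 10 log₁₀(P_tot / 10⁻³) = −95.5 dBm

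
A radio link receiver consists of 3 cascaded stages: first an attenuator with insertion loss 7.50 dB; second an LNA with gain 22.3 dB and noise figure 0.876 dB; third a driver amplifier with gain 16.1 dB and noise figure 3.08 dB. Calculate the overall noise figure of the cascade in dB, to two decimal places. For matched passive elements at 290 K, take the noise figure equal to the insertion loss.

Convert to linear (a loss of L dB is a gain of −L dB): F_i = 10^(NF_i/10), G_i = 10^(G_i,dB/10)
  Stage 1: F_1 = 10^(7.50/10) = 5.623, G_1 = 10^(−7.50/10) = 0.1778
  Stage 2: F_2 = 10^(0.876/10) = 1.223, G_2 = 10^(22.3/10) = 169.8
  Stage 3: F_3 = 10^(3.08/10) = 2.032, G_3 = 10^(16.1/10) = 40.74
Friis cascade:
  F = 5.623 + (1.223 − 1)/0.1778 + (2.032 − 1)/30.20 = 6.914
NF = 10 log₁₀(6.914) = 8.40 dB

8.40 dB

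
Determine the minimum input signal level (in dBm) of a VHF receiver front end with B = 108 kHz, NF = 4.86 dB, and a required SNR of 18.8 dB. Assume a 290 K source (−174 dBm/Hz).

−100.0 dBm

Sensitivity = −174 + 10 log₁₀(B) + NF + SNR_min
= −174 + 50.33 + 4.86 + 18.8
= −100.01 dBm → −100.0 dBm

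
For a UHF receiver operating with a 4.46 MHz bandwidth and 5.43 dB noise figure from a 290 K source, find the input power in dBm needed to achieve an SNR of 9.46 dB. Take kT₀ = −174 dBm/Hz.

Sensitivity = −174 + 10 log₁₀(B) + NF + SNR_min
= −174 + 66.49 + 5.43 + 9.46
= −92.62 dBm → −92.6 dBm

−92.6 dBm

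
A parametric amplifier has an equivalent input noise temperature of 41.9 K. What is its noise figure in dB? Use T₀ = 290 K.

0.586 dB

F = 1 + T_e/T₀ = 1 + 41.9/290 = 1.14448
NF = 10 log₁₀(1.14448) = 0.586 dB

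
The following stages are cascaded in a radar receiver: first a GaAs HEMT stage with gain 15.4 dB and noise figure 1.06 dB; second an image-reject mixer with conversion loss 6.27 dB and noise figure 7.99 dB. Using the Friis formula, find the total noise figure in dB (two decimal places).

Convert to linear (a loss of L dB is a gain of −L dB): F_i = 10^(NF_i/10), G_i = 10^(G_i,dB/10)
  Stage 1: F_1 = 10^(1.06/10) = 1.276, G_1 = 10^(15.4/10) = 34.67
  Stage 2: F_2 = 10^(7.99/10) = 6.295, G_2 = 10^(−6.27/10) = 0.2360
Friis cascade:
  F = 1.276 + (6.295 − 1)/34.67 = 1.429
NF = 10 log₁₀(1.429) = 1.55 dB

1.55 dB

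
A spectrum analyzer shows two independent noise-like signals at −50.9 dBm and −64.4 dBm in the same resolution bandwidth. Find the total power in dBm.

Convert to linear, add, convert back:
P₁ = 8.13×10⁻⁹ W, P₂ = 3.63×10⁻¹⁰ W
P_tot = 8.49×10⁻⁹ W → 10 log₁₀(P_tot / 10⁻³) = −50.7 dBm

−50.7 dBm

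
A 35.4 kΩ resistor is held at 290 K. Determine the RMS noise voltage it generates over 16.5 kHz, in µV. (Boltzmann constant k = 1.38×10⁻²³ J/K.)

V_n = √(4kTRB)
4kTRB = 4 × 1.38×10⁻²³ × 290 × 3.54×10⁴ × 1.65×10⁴ = 9.35×10⁻¹² V²
V_n = √(9.35×10⁻¹²) = 3.06×10⁻⁶ V = 3.06 µV

3.06 µV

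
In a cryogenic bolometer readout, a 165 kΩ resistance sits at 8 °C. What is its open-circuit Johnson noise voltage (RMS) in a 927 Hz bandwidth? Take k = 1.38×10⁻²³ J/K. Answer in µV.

T = 8 °C + 273.15 = 281.15 K
V_n = √(4kTRB)
4kTRB = 4 × 1.38×10⁻²³ × 281.15 × 1.65×10⁵ × 9.27×10² = 2.37×10⁻¹² V²
V_n = √(2.37×10⁻¹²) = 1.54×10⁻⁶ V = 1.54 µV

1.54 µV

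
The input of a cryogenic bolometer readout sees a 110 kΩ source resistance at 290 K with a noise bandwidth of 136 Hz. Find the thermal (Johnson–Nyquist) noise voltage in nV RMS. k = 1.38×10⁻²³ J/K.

489 nV

V_n = √(4kTRB)
4kTRB = 4 × 1.38×10⁻²³ × 290 × 1.10×10⁵ × 1.36×10² = 2.39×10⁻¹³ V²
V_n = √(2.39×10⁻¹³) = 4.89×10⁻⁷ V = 489 nV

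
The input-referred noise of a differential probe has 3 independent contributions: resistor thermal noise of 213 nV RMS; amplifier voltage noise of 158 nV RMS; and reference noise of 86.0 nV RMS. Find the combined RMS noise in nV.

279 nV

Uncorrelated sources add in power (mean-square): V_tot = √(ΣV_i²)
V_tot = √[(2.13×10⁻⁷)² + (1.58×10⁻⁷)² + (8.60×10⁻⁸)²] = 2.79×10⁻⁷ V = 279 nV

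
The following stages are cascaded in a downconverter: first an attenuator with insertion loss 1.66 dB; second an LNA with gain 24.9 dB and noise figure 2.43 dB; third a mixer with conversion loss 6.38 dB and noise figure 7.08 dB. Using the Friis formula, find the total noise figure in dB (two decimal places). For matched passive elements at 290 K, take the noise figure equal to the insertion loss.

4.12 dB

Convert to linear (a loss of L dB is a gain of −L dB): F_i = 10^(NF_i/10), G_i = 10^(G_i,dB/10)
  Stage 1: F_1 = 10^(1.66/10) = 1.466, G_1 = 10^(−1.66/10) = 0.6823
  Stage 2: F_2 = 10^(2.43/10) = 1.750, G_2 = 10^(24.9/10) = 309.0
  Stage 3: F_3 = 10^(7.08/10) = 5.105, G_3 = 10^(−6.38/10) = 0.2301
Friis cascade:
  F = 1.466 + (1.750 − 1)/0.6823 + (5.105 − 1)/210.9 = 2.584
NF = 10 log₁₀(2.584) = 4.12 dB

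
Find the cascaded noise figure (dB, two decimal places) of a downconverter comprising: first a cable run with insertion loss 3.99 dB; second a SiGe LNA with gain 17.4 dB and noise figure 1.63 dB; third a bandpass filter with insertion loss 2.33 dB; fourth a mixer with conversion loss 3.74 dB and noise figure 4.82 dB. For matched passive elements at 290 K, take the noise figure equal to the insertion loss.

5.84 dB

Convert to linear (a loss of L dB is a gain of −L dB): F_i = 10^(NF_i/10), G_i = 10^(G_i,dB/10)
  Stage 1: F_1 = 10^(3.99/10) = 2.506, G_1 = 10^(−3.99/10) = 0.3990
  Stage 2: F_2 = 10^(1.63/10) = 1.455, G_2 = 10^(17.4/10) = 54.95
  Stage 3: F_3 = 10^(2.33/10) = 1.710, G_3 = 10^(−2.33/10) = 0.5848
  Stage 4: F_4 = 10^(4.82/10) = 3.034, G_4 = 10^(−3.74/10) = 0.4227
Friis cascade:
  F = 2.506 + (1.455 − 1)/0.3990 + (1.710 − 1)/21.93 + (3.034 − 1)/12.82 = 3.839
NF = 10 log₁₀(3.839) = 5.84 dB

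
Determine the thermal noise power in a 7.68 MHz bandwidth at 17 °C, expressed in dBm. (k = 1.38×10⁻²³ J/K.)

−105.1 dBm

T = 17 °C + 273.15 = 290.15 K
P_n = kTB = 1.38×10⁻²³ × 290.15 × 7.68×10⁶ = 3.08×10⁻¹⁴ W
In dBm: 10 log₁₀(3.08×10⁻¹⁴ / 10⁻³) = −105.1 dBm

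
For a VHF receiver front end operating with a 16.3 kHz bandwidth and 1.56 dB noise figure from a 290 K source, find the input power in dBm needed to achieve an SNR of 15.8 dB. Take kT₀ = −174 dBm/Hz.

−114.5 dBm

Sensitivity = −174 + 10 log₁₀(B) + NF + SNR_min
= −174 + 42.12 + 1.56 + 15.8
= −114.52 dBm → −114.5 dBm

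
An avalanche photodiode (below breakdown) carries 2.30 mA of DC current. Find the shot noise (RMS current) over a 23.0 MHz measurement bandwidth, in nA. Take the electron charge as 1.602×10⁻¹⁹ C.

I_n = √(2qI·B)
2qI·B = 2 × 1.602×10⁻¹⁹ × 2.30×10⁻³ × 2.30×10⁷ = 1.69×10⁻¹⁴ A²
I_n = √(1.69×10⁻¹⁴) = 1.30×10⁻⁷ A = 130 nA

130 nA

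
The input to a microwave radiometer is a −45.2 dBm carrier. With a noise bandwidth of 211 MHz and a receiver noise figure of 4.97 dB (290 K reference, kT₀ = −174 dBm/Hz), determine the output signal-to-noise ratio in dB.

Noise floor: N = −174 + 10 log₁₀(B) + NF
10 log₁₀(2.11×10⁸) = 83.24 dB
N = −174 + 83.24 + 4.97 = −85.79 dBm
SNR = P_sig − N = −45.2 − (−85.79) = 40.59 dB → 40.6 dB

40.6 dB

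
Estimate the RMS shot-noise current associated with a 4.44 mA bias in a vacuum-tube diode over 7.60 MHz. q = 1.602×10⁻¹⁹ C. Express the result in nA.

104 nA

I_n = √(2qI·B)
2qI·B = 2 × 1.602×10⁻¹⁹ × 4.44×10⁻³ × 7.60×10⁶ = 1.08×10⁻¹⁴ A²
I_n = √(1.08×10⁻¹⁴) = 1.04×10⁻⁷ A = 104 nA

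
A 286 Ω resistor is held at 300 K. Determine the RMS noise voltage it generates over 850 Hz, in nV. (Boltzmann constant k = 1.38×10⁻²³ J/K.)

V_n = √(4kTRB)
4kTRB = 4 × 1.38×10⁻²³ × 300 × 2.86×10² × 8.50×10² = 4.03×10⁻¹⁵ V²
V_n = √(4.03×10⁻¹⁵) = 6.34×10⁻⁸ V = 63.4 nV

63.4 nV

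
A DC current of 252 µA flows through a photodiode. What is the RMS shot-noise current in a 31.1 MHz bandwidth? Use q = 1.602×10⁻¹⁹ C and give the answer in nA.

50.1 nA

I_n = √(2qI·B)
2qI·B = 2 × 1.602×10⁻¹⁹ × 2.52×10⁻⁴ × 3.11×10⁷ = 2.51×10⁻¹⁵ A²
I_n = √(2.51×10⁻¹⁵) = 5.01×10⁻⁸ A = 50.1 nA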